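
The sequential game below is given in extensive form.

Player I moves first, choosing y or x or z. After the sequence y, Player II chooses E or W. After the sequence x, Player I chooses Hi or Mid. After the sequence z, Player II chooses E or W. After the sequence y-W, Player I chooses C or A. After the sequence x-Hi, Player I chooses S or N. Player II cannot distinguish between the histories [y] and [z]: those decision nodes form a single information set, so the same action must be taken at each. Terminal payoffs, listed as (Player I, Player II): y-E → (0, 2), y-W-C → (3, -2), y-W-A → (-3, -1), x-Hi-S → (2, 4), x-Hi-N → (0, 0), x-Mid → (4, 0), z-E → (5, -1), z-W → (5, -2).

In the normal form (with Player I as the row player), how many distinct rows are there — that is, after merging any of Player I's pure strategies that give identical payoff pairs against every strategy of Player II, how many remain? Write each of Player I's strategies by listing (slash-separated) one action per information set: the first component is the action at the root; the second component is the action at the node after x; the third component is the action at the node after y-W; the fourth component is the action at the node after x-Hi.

6

Player I has 24 pure strategies: y/Hi/C/S, y/Hi/C/N, y/Hi/A/S, y/Hi/A/N, y/Mid/C/S, y/Mid/C/N, y/Mid/A/S, y/Mid/A/N, x/Hi/C/S, x/Hi/C/N, x/Hi/A/S, x/Hi/A/N, x/Mid/C/S, x/Mid/C/N, x/Mid/A/S, x/Mid/A/N, z/Hi/C/S, z/Hi/C/N, z/Hi/A/S, z/Hi/A/N, z/Mid/C/S, z/Mid/C/N, z/Mid/A/S, z/Mid/A/N. Columns: E, W.
{y/Hi/C/S, y/Hi/C/N, y/Mid/C/S, y/Mid/C/N} → row (0,2) (3,-2)
{y/Hi/A/S, y/Hi/A/N, y/Mid/A/S, y/Mid/A/N} → row (0,2) (-3,-1)
{x/Hi/C/S, x/Hi/A/S} → row (2,4) (2,4)
{x/Hi/C/N, x/Hi/A/N} → row (0,0) (0,0)
{x/Mid/C/S, x/Mid/C/N, x/Mid/A/S, x/Mid/A/N} → row (4,0) (4,0)
{z/Hi/C/S, z/Hi/C/N, z/Hi/A/S, z/Hi/A/N, z/Mid/C/S, z/Mid/C/N, z/Mid/A/S, z/Mid/A/N} → row (5,-1) (5,-2)
That's 6 distinct rows out of 24 strategies.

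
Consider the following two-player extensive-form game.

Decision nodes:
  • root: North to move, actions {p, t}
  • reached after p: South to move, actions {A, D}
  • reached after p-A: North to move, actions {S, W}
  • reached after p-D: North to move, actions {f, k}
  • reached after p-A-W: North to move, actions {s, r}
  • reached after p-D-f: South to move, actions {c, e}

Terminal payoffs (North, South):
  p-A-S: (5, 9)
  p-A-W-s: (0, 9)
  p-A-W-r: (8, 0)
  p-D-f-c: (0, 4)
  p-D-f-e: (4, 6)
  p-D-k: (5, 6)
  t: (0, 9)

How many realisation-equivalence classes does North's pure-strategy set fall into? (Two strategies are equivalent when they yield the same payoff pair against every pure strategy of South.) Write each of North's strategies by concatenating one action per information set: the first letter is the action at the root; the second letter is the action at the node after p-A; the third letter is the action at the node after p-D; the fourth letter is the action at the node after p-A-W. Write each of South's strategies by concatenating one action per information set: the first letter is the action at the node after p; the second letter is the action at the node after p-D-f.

North has 16 pure strategies: pSfs, pSfr, pSks, pSkr, pWfs, pWfr, pWks, pWkr, tSfs, tSfr, tSks, tSkr, tWfs, tWfr, tWks, tWkr. Columns: Ac, Ae, Dc, De.
{pSfs, pSfr} → row (5,9) (5,9) (0,4) (4,6)
{pSks, pSkr} → row (5,9) (5,9) (5,6) (5,6)
{pWfs} → row (0,9) (0,9) (0,4) (4,6)
{pWfr} → row (8,0) (8,0) (0,4) (4,6)
{pWks} → row (0,9) (0,9) (5,6) (5,6)
{pWkr} → row (8,0) (8,0) (5,6) (5,6)
{tSfs, tSfr, tSks, tSkr, tWfs, tWfr, tWks, tWkr} → row (0,9) (0,9) (0,9) (0,9)
That's 7 distinct rows out of 16 strategies.

7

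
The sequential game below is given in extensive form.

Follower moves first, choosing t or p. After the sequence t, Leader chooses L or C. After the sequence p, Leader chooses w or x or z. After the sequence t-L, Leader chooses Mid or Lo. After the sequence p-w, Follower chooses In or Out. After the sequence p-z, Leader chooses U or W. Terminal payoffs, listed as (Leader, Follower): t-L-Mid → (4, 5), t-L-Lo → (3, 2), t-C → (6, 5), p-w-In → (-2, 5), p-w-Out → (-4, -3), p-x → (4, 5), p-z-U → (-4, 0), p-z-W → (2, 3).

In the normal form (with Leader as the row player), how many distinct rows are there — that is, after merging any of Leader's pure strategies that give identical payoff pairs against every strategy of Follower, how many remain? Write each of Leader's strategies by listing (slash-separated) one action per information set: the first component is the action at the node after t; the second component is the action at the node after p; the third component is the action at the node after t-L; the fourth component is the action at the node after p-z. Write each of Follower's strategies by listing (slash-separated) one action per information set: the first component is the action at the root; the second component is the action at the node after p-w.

12

Leader has 24 pure strategies: L/w/Mid/U, L/w/Mid/W, L/w/Lo/U, L/w/Lo/W, L/x/Mid/U, L/x/Mid/W, L/x/Lo/U, L/x/Lo/W, L/z/Mid/U, L/z/Mid/W, L/z/Lo/U, L/z/Lo/W, C/w/Mid/U, C/w/Mid/W, C/w/Lo/U, C/w/Lo/W, C/x/Mid/U, C/x/Mid/W, C/x/Lo/U, C/x/Lo/W, C/z/Mid/U, C/z/Mid/W, C/z/Lo/U, C/z/Lo/W. Columns: t/In, t/Out, p/In, p/Out.
{L/w/Mid/U, L/w/Mid/W} → row (4,5) (4,5) (-2,5) (-4,-3)
{L/w/Lo/U, L/w/Lo/W} → row (3,2) (3,2) (-2,5) (-4,-3)
{L/x/Mid/U, L/x/Mid/W} → row (4,5) (4,5) (4,5) (4,5)
{L/x/Lo/U, L/x/Lo/W} → row (3,2) (3,2) (4,5) (4,5)
{L/z/Mid/U} → row (4,5) (4,5) (-4,0) (-4,0)
{L/z/Mid/W} → row (4,5) (4,5) (2,3) (2,3)
{L/z/Lo/U} → row (3,2) (3,2) (-4,0) (-4,0)
{L/z/Lo/W} → row (3,2) (3,2) (2,3) (2,3)
{C/w/Mid/U, C/w/Mid/W, C/w/Lo/U, C/w/Lo/W} → row (6,5) (6,5) (-2,5) (-4,-3)
{C/x/Mid/U, C/x/Mid/W, C/x/Lo/U, C/x/Lo/W} → row (6,5) (6,5) (4,5) (4,5)
{C/z/Mid/U, C/z/Lo/U} → row (6,5) (6,5) (-4,0) (-4,0)
{C/z/Mid/W, C/z/Lo/W} → row (6,5) (6,5) (2,3) (2,3)
That's 12 distinct rows out of 24 strategies.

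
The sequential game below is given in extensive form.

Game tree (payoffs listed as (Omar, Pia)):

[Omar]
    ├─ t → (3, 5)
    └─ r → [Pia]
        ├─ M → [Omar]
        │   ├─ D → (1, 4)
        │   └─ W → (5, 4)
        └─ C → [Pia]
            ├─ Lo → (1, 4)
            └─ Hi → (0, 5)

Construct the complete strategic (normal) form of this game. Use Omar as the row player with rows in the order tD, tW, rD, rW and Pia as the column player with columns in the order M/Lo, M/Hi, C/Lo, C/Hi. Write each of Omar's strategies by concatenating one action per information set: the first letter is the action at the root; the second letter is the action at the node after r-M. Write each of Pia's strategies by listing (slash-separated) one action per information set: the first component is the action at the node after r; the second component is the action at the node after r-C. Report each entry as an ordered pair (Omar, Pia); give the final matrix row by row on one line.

         M/Lo     M/Hi     C/Lo     C/Hi
  tD    (3,5)    (3,5)    (3,5)    (3,5)
  tW    (3,5)    (3,5)    (3,5)    (3,5)
  rD    (1,4)    (1,4)    (1,4)    (0,5)
  rW    (5,4)    (5,4)    (1,4)    (0,5)

tD: (3,5) (3,5) (3,5) (3,5) | tW: (3,5) (3,5) (3,5) (3,5) | rD: (1,4) (1,4) (1,4) (0,5) | rW: (5,4) (5,4) (1,4) (0,5)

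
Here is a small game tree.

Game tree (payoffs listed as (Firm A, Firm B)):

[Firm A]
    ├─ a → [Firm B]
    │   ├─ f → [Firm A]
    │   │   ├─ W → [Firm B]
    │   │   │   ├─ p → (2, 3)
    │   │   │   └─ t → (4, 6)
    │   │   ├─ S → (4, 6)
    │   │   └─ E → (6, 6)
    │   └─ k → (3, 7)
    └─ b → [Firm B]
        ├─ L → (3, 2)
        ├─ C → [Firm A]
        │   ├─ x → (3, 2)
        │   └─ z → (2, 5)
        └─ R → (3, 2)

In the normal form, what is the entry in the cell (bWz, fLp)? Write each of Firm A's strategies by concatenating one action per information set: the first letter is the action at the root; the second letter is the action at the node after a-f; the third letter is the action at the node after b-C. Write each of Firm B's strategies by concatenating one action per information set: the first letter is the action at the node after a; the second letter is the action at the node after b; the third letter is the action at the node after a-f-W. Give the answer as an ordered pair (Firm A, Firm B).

Trace the play path from the root:
  Firm A plays b
  Firm B plays L at [b]
→ terminal payoff (3, 2).
(Firm A's choice at the node after a-f is never reached on this path, so it doesn't affect the outcome.)

(3, 2)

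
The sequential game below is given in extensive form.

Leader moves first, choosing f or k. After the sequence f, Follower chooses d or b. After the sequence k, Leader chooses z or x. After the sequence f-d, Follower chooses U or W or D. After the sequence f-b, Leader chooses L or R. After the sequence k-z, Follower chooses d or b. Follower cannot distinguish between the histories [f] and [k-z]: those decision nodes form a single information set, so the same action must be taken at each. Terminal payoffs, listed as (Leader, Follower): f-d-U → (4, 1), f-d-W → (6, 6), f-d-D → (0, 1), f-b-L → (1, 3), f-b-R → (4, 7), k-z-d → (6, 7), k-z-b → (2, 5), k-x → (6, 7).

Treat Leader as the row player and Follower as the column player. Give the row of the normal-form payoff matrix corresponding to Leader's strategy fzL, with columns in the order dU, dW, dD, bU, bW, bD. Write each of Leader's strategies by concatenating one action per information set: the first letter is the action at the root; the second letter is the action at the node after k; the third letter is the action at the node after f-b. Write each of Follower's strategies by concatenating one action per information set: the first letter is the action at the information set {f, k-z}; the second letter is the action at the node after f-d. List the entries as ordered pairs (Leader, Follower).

vs dU: Leader plays f → Follower plays d at [f] → Follower plays U at [f-d] → (4, 1)
vs dW: Leader plays f → Follower plays d at [f] → Follower plays W at [f-d] → (6, 6)
vs dD: Leader plays f → Follower plays d at [f] → Follower plays D at [f-d] → (0, 1)
vs bU: Leader plays f → Follower plays b at [f] → Leader plays L at [f-b] → (1, 3)
vs bW: Leader plays f → Follower plays b at [f] → Leader plays L at [f-b] → (1, 3)
vs bD: Leader plays f → Follower plays b at [f] → Leader plays L at [f-b] → (1, 3)

(4,1) (6,6) (0,1) (1,3) (1,3) (1,3)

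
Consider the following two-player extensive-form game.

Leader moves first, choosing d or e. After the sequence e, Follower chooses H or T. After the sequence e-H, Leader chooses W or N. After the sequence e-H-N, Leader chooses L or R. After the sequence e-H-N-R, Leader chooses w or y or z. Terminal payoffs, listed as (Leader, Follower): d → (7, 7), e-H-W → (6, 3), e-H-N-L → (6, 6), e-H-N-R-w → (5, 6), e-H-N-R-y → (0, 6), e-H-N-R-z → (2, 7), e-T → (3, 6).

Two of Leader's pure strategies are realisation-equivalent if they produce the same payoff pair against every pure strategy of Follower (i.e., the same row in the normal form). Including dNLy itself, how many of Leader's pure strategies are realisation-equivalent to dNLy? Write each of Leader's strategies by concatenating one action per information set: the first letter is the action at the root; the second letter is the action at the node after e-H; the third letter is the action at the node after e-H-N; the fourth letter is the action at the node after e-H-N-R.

12

Row for dNLy (columns H, T): (7,7) (7,7).
Under dNLy, Leader's choice at the node after e-H and at the node after e-H-N and at the node after e-H-N-R can never be reached regardless of what Follower does, so varying those choices leaves every outcome unchanged.
Holding the reachable choices fixed and varying the unreachable ones freely already gives 2 × 2 × 3 = 12 equivalent strategies.
No other strategy reproduces this row, so those 12 are the full class: dWLw, dWLy, dWLz, dWRw, dWRy, dWRz, dNLw, dNLy, dNLz, dNRw, dNRy, dNRz.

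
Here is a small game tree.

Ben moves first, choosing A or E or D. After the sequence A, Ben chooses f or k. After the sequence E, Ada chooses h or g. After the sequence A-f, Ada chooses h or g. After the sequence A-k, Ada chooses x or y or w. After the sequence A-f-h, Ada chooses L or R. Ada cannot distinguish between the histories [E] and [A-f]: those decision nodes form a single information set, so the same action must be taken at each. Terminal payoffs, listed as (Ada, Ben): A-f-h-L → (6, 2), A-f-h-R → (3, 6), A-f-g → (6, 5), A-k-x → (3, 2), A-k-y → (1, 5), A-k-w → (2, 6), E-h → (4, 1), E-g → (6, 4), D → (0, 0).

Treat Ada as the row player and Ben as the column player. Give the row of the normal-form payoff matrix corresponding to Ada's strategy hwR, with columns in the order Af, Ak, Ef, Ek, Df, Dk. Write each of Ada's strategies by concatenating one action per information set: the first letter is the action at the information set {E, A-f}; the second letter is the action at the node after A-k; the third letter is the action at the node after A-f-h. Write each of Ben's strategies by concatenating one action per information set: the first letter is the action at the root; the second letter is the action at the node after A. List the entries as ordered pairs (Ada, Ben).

vs Af: Ben plays A → Ben plays f at [A] → Ada plays h at [A-f] → Ada plays R at [A-f-h] → (3, 6)
vs Ak: Ben plays A → Ben plays k at [A] → Ada plays w at [A-k] → (2, 6)
vs Ef: Ben plays E → Ada plays h at [E] → (4, 1)
vs Ek: Ben plays E → Ada plays h at [E] → (4, 1)
vs Df: Ben plays D → (0, 0)
vs Dk: Ben plays D → (0, 0)

(3,6) (2,6) (4,1) (4,1) (0,0) (0,0)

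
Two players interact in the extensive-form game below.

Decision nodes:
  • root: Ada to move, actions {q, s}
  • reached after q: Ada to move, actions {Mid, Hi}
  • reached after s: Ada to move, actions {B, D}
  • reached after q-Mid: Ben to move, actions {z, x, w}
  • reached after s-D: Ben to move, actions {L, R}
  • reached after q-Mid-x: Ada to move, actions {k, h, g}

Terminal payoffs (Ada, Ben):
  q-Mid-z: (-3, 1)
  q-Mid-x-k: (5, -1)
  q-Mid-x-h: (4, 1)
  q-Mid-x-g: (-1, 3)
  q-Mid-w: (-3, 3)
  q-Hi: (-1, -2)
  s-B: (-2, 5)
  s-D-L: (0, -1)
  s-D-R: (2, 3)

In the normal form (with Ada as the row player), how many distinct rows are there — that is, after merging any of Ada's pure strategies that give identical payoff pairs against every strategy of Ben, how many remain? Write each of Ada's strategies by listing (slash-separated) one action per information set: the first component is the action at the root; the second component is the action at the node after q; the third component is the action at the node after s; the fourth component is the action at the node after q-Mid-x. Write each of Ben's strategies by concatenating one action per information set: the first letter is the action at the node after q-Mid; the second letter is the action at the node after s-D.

6

Ada has 24 pure strategies: q/Mid/B/k, q/Mid/B/h, q/Mid/B/g, q/Mid/D/k, q/Mid/D/h, q/Mid/D/g, q/Hi/B/k, q/Hi/B/h, q/Hi/B/g, q/Hi/D/k, q/Hi/D/h, q/Hi/D/g, s/Mid/B/k, s/Mid/B/h, s/Mid/B/g, s/Mid/D/k, s/Mid/D/h, s/Mid/D/g, s/Hi/B/k, s/Hi/B/h, s/Hi/B/g, s/Hi/D/k, s/Hi/D/h, s/Hi/D/g. Columns: zL, zR, xL, xR, wL, wR.
{q/Mid/B/k, q/Mid/D/k} → row (-3,1) (-3,1) (5,-1) (5,-1) (-3,3) (-3,3)
{q/Mid/B/h, q/Mid/D/h} → row (-3,1) (-3,1) (4,1) (4,1) (-3,3) (-3,3)
{q/Mid/B/g, q/Mid/D/g} → row (-3,1) (-3,1) (-1,3) (-1,3) (-3,3) (-3,3)
{q/Hi/B/k, q/Hi/B/h, q/Hi/B/g, q/Hi/D/k, q/Hi/D/h, q/Hi/D/g} → row (-1,-2) (-1,-2) (-1,-2) (-1,-2) (-1,-2) (-1,-2)
{s/Mid/B/k, s/Mid/B/h, s/Mid/B/g, s/Hi/B/k, s/Hi/B/h, s/Hi/B/g} → row (-2,5) (-2,5) (-2,5) (-2,5) (-2,5) (-2,5)
{s/Mid/D/k, s/Mid/D/h, s/Mid/D/g, s/Hi/D/k, s/Hi/D/h, s/Hi/D/g} → row (0,-1) (2,3) (0,-1) (2,3) (0,-1) (2,3)
That's 6 distinct rows out of 24 strategies.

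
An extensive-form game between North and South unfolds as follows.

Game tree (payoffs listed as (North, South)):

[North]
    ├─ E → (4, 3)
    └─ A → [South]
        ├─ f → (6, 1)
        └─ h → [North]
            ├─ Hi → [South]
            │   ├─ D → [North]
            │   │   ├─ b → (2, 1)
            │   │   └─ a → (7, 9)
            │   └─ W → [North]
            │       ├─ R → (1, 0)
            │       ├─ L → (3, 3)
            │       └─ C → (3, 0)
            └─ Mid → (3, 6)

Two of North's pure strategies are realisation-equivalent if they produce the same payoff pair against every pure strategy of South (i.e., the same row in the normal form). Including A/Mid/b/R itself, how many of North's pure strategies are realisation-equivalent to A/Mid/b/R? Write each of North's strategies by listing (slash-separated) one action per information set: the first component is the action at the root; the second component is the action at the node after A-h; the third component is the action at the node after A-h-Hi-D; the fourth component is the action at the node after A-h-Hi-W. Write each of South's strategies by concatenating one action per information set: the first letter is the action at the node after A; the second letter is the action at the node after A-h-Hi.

6

Row for A/Mid/b/R (columns fD, fW, hD, hW): (6,1) (6,1) (3,6) (3,6).
Under A/Mid/b/R, North's choice at the node after A-h-Hi-D and at the node after A-h-Hi-W can never be reached regardless of what South does, so varying those choices leaves every outcome unchanged.
Holding the reachable choices fixed and varying the unreachable ones freely already gives 2 × 3 = 6 equivalent strategies.
No other strategy reproduces this row, so those 6 are the full class: A/Mid/b/R, A/Mid/b/L, A/Mid/b/C, A/Mid/a/R, A/Mid/a/L, A/Mid/a/C.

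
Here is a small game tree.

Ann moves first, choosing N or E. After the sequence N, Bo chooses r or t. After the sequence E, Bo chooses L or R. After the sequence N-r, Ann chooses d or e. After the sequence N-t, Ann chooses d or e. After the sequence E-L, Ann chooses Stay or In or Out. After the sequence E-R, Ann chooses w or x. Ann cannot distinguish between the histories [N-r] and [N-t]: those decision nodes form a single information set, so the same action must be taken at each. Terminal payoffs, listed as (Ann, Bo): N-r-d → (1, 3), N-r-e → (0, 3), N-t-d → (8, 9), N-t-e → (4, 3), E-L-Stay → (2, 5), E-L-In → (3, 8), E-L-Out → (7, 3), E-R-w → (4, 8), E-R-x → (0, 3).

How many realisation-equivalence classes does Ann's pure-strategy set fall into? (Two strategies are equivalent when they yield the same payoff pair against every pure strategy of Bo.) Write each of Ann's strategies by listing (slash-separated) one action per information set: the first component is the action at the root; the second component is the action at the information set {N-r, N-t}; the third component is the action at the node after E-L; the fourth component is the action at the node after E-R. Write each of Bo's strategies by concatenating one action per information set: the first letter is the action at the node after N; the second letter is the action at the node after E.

8

Ann has 24 pure strategies: N/d/Stay/w, N/d/Stay/x, N/d/In/w, N/d/In/x, N/d/Out/w, N/d/Out/x, N/e/Stay/w, N/e/Stay/x, N/e/In/w, N/e/In/x, N/e/Out/w, N/e/Out/x, E/d/Stay/w, E/d/Stay/x, E/d/In/w, E/d/In/x, E/d/Out/w, E/d/Out/x, E/e/Stay/w, E/e/Stay/x, E/e/In/w, E/e/In/x, E/e/Out/w, E/e/Out/x. Columns: rL, rR, tL, tR.
{N/d/Stay/w, N/d/Stay/x, N/d/In/w, N/d/In/x, N/d/Out/w, N/d/Out/x} → row (1,3) (1,3) (8,9) (8,9)
{N/e/Stay/w, N/e/Stay/x, N/e/In/w, N/e/In/x, N/e/Out/w, N/e/Out/x} → row (0,3) (0,3) (4,3) (4,3)
{E/d/Stay/w, E/e/Stay/w} → row (2,5) (4,8) (2,5) (4,8)
{E/d/Stay/x, E/e/Stay/x} → row (2,5) (0,3) (2,5) (0,3)
{E/d/In/w, E/e/In/w} → row (3,8) (4,8) (3,8) (4,8)
{E/d/In/x, E/e/In/x} → row (3,8) (0,3) (3,8) (0,3)
{E/d/Out/w, E/e/Out/w} → row (7,3) (4,8) (7,3) (4,8)
{E/d/Out/x, E/e/Out/x} → row (7,3) (0,3) (7,3) (0,3)
That's 8 distinct rows out of 24 strategies.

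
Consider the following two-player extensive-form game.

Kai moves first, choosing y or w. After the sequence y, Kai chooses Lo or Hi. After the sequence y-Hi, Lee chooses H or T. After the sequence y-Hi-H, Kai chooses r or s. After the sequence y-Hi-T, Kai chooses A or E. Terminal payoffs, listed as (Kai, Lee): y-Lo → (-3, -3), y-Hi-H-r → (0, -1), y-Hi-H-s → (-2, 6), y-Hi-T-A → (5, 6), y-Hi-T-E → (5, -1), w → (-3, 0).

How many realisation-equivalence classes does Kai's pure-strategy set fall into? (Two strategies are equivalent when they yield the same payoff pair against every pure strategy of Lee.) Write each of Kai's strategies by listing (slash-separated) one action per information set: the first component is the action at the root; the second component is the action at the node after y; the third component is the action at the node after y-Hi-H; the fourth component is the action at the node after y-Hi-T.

6

Kai has 16 pure strategies: y/Lo/r/A, y/Lo/r/E, y/Lo/s/A, y/Lo/s/E, y/Hi/r/A, y/Hi/r/E, y/Hi/s/A, y/Hi/s/E, w/Lo/r/A, w/Lo/r/E, w/Lo/s/A, w/Lo/s/E, w/Hi/r/A, w/Hi/r/E, w/Hi/s/A, w/Hi/s/E. Columns: H, T.
{y/Lo/r/A, y/Lo/r/E, y/Lo/s/A, y/Lo/s/E} → row (-3,-3) (-3,-3)
{y/Hi/r/A} → row (0,-1) (5,6)
{y/Hi/r/E} → row (0,-1) (5,-1)
{y/Hi/s/A} → row (-2,6) (5,6)
{y/Hi/s/E} → row (-2,6) (5,-1)
{w/Lo/r/A, w/Lo/r/E, w/Lo/s/A, w/Lo/s/E, w/Hi/r/A, w/Hi/r/E, w/Hi/s/A, w/Hi/s/E} → row (-3,0) (-3,0)
That's 6 distinct rows out of 16 strategies.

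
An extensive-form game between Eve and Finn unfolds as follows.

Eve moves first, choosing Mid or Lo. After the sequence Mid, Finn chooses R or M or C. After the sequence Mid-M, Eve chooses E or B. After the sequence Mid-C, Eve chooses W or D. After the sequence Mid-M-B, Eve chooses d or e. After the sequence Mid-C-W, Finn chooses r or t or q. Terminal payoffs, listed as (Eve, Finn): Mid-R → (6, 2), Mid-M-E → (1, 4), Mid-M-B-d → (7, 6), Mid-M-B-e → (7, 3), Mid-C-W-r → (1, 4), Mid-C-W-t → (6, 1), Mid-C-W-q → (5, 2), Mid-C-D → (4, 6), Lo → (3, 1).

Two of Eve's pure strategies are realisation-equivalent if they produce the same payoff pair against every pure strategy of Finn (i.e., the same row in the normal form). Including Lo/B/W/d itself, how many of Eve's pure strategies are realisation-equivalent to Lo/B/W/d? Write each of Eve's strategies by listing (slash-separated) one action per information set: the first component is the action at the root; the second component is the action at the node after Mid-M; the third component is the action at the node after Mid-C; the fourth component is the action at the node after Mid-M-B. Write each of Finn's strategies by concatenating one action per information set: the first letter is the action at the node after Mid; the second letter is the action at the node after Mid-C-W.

Row for Lo/B/W/d (columns Rr, Rt, Rq, Mr, Mt, Mq, Cr, Ct, Cq): (3,1) (3,1) (3,1) (3,1) (3,1) (3,1) (3,1) (3,1) (3,1).
Under Lo/B/W/d, Eve's choice at the node after Mid-M and at the node after Mid-C and at the node after Mid-M-B can never be reached regardless of what Finn does, so varying those choices leaves every outcome unchanged.
Holding the reachable choices fixed and varying the unreachable ones freely already gives 2 × 2 × 2 = 8 equivalent strategies.
No other strategy reproduces this row, so those 8 are the full class: Lo/E/W/d, Lo/E/W/e, Lo/E/D/d, Lo/E/D/e, Lo/B/W/d, Lo/B/W/e, Lo/B/D/d, Lo/B/D/e.

8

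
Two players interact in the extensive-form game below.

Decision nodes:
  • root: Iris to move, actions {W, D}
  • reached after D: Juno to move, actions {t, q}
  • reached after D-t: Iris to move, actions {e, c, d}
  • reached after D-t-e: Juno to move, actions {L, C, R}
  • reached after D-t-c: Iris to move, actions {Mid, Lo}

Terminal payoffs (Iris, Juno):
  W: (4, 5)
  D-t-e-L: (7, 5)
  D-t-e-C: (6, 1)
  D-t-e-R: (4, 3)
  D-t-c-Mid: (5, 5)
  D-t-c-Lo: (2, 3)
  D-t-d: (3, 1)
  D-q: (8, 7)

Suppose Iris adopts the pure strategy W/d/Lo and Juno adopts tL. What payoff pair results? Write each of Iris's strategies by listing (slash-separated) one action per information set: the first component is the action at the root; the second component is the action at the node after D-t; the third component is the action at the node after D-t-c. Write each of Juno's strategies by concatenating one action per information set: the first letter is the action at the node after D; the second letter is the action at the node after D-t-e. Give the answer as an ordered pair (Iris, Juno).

Trace the play path from the root:
  Iris plays W
→ terminal payoff (4, 5).
(Iris's choice at the node after D-t is never reached on this path, so it doesn't affect the outcome.)

(4, 5)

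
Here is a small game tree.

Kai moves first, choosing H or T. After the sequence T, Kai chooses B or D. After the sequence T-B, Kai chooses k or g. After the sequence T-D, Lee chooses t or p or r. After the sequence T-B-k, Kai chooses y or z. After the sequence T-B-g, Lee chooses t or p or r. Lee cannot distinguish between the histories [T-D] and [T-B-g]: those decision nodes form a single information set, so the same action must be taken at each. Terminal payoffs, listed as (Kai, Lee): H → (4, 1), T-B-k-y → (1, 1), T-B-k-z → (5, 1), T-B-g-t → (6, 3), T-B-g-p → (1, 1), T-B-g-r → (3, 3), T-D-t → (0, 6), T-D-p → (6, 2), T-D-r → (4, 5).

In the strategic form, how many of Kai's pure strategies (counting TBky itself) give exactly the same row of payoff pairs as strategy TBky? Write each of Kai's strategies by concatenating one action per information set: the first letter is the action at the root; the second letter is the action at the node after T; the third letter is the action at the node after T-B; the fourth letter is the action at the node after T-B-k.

Row for TBky (columns t, p, r): (1,1) (1,1) (1,1).
Every one of Kai's information sets is on the play path for some reply by Lee when Kai follows TBky.
Changing the action at any of them therefore changes at least one column, so only TBky itself gives this row.

1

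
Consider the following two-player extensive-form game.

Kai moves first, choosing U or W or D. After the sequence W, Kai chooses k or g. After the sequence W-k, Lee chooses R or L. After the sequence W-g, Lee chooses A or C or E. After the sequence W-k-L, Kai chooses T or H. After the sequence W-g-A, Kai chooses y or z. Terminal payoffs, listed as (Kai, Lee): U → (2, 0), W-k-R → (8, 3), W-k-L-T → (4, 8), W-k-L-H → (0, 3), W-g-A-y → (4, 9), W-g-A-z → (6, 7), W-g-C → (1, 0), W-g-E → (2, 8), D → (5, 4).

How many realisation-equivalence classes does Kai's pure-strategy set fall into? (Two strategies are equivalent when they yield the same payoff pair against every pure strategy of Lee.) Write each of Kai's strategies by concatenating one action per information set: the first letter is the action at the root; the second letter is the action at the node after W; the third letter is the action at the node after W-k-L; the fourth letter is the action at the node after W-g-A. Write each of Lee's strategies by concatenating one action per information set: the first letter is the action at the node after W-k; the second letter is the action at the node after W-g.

Kai has 24 pure strategies: UkTy, UkTz, UkHy, UkHz, UgTy, UgTz, UgHy, UgHz, WkTy, WkTz, WkHy, WkHz, WgTy, WgTz, WgHy, WgHz, DkTy, DkTz, DkHy, DkHz, DgTy, DgTz, DgHy, DgHz. Columns: RA, RC, RE, LA, LC, LE.
{UkTy, UkTz, UkHy, UkHz, UgTy, UgTz, UgHy, UgHz} → row (2,0) (2,0) (2,0) (2,0) (2,0) (2,0)
{WkTy, WkTz} → row (8,3) (8,3) (8,3) (4,8) (4,8) (4,8)
{WkHy, WkHz} → row (8,3) (8,3) (8,3) (0,3) (0,3) (0,3)
{WgTy, WgHy} → row (4,9) (1,0) (2,8) (4,9) (1,0) (2,8)
{WgTz, WgHz} → row (6,7) (1,0) (2,8) (6,7) (1,0) (2,8)
{DkTy, DkTz, DkHy, DkHz, DgTy, DgTz, DgHy, DgHz} → row (5,4) (5,4) (5,4) (5,4) (5,4) (5,4)
That's 6 distinct rows out of 24 strategies.

6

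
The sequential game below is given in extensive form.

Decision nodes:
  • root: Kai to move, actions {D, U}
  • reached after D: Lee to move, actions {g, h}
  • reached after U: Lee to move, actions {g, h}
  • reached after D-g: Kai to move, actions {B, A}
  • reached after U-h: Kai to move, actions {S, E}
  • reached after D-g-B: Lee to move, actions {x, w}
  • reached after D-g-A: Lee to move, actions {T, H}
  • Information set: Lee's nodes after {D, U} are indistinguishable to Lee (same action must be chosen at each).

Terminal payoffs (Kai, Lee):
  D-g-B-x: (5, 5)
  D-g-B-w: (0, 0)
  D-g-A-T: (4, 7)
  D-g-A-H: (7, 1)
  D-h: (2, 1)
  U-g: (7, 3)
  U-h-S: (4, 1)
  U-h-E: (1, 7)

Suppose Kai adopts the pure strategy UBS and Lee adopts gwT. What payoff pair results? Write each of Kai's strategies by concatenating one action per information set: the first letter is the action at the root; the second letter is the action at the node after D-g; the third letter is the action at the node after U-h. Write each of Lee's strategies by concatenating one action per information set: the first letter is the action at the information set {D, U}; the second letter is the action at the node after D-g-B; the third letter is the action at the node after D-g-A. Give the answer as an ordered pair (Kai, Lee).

Trace the play path from the root:
  Kai plays U
  Lee plays g at [U]
→ terminal payoff (7, 3).
(Kai's choice at the node after D-g is never reached on this path, so it doesn't affect the outcome.)

(7, 3)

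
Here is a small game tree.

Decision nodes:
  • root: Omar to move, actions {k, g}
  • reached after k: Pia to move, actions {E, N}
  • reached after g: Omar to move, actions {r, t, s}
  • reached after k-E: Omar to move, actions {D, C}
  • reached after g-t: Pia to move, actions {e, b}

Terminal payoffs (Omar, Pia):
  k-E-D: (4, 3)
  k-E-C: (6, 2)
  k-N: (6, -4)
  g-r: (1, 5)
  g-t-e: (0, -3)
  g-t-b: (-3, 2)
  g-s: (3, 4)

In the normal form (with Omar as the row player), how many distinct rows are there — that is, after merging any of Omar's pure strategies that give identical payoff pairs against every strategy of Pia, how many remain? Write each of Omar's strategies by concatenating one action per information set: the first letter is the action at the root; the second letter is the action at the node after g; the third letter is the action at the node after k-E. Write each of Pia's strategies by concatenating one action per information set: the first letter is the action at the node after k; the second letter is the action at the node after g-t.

Omar has 12 pure strategies: krD, krC, ktD, ktC, ksD, ksC, grD, grC, gtD, gtC, gsD, gsC. Columns: Ee, Eb, Ne, Nb.
{krD, ktD, ksD} → row (4,3) (4,3) (6,-4) (6,-4)
{krC, ktC, ksC} → row (6,2) (6,2) (6,-4) (6,-4)
{grD, grC} → row (1,5) (1,5) (1,5) (1,5)
{gtD, gtC} → row (0,-3) (-3,2) (0,-3) (-3,2)
{gsD, gsC} → row (3,4) (3,4) (3,4) (3,4)
That's 5 distinct rows out of 12 strategies.

5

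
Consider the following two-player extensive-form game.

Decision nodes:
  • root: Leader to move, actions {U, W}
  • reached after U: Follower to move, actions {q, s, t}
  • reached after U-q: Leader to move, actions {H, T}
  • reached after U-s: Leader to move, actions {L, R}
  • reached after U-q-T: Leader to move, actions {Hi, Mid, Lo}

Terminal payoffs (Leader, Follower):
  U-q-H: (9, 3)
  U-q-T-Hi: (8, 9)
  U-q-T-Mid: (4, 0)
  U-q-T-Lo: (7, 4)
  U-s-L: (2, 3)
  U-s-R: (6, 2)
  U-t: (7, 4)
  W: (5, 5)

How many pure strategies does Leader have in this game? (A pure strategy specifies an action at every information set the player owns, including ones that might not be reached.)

24

Leader owns the root with actions {U, W} — two choices.
Leader owns the node after U-q with actions {H, T} — two choices.
Leader owns the node after U-s with actions {L, R} — two choices.
Leader owns the node after U-q-T with actions {Hi, Mid, Lo} — three choices.
A pure strategy fixes one action at each information set independently, so the count is the product 2 × 2 × 2 × 3 = 24.
(For reference, Follower has 3 pure strategies, giving a 24×3 normal-form matrix.)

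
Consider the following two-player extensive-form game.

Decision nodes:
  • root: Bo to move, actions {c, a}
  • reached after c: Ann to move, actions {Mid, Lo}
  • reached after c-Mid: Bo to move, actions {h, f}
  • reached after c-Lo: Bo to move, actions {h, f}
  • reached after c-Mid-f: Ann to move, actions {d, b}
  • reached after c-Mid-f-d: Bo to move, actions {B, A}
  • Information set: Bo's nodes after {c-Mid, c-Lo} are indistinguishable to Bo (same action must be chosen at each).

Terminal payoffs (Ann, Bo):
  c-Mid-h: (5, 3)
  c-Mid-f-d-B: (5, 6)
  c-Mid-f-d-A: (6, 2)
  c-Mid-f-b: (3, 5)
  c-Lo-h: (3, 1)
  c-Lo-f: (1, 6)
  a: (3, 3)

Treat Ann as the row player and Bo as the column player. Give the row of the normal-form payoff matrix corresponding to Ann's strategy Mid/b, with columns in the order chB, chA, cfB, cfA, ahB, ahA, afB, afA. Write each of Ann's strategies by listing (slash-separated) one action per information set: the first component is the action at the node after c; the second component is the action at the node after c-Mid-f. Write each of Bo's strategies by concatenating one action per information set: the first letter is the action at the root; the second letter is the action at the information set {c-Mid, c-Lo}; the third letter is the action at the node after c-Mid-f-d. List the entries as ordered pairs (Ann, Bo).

(5,3) (5,3) (3,5) (3,5) (3,3) (3,3) (3,3) (3,3)

vs chB: Bo plays c → Ann plays Mid at [c] → Bo plays h at [c-Mid] → (5, 3)
vs chA: Bo plays c → Ann plays Mid at [c] → Bo plays h at [c-Mid] → (5, 3)
vs cfB: Bo plays c → Ann plays Mid at [c] → Bo plays f at [c-Mid] → Ann plays b at [c-Mid-f] → (3, 5)
vs cfA: Bo plays c → Ann plays Mid at [c] → Bo plays f at [c-Mid] → Ann plays b at [c-Mid-f] → (3, 5)
vs ahB: Bo plays a → (3, 3)
vs ahA: Bo plays a → (3, 3)
vs afB: Bo plays a → (3, 3)
vs afA: Bo plays a → (3, 3)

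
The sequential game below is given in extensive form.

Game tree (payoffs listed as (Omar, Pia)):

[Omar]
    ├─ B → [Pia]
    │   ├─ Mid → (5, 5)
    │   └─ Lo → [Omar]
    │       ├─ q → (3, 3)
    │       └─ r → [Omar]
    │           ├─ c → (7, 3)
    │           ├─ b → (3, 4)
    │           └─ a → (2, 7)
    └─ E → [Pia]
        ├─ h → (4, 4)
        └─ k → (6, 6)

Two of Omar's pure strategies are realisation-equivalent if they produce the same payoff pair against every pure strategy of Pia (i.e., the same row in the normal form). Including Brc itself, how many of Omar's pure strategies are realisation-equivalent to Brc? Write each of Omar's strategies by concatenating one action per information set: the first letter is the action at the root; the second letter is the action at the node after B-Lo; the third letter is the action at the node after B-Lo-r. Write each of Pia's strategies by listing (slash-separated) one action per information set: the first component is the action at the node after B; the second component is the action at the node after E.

Row for Brc (columns Mid/h, Mid/k, Lo/h, Lo/k): (5,5) (5,5) (7,3) (7,3).
Every one of Omar's information sets is on the play path for some reply by Pia when Omar follows Brc.
Changing the action at any of them therefore changes at least one column, so only Brc itself gives this row.

1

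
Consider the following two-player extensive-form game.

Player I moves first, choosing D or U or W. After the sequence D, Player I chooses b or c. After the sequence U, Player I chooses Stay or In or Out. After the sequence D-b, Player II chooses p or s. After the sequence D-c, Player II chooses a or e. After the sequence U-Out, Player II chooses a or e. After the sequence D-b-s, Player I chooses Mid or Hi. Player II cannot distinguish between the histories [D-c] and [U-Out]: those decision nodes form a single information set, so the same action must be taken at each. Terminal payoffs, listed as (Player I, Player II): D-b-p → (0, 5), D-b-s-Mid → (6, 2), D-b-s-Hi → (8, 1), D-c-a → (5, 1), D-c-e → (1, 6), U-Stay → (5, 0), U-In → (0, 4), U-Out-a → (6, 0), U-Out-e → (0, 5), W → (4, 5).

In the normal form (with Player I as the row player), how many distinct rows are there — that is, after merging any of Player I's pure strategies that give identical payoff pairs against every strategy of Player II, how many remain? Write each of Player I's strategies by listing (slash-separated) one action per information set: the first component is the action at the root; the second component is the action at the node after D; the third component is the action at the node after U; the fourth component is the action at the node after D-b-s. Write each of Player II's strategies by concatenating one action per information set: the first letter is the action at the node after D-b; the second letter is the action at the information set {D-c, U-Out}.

7

Player I has 36 pure strategies: D/b/Stay/Mid, D/b/Stay/Hi, D/b/In/Mid, D/b/In/Hi, D/b/Out/Mid, D/b/Out/Hi, D/c/Stay/Mid, D/c/Stay/Hi, D/c/In/Mid, D/c/In/Hi, D/c/Out/Mid, D/c/Out/Hi, U/b/Stay/Mid, U/b/Stay/Hi, U/b/In/Mid, U/b/In/Hi, U/b/Out/Mid, U/b/Out/Hi, U/c/Stay/Mid, U/c/Stay/Hi, U/c/In/Mid, U/c/In/Hi, U/c/Out/Mid, U/c/Out/Hi, W/b/Stay/Mid, W/b/Stay/Hi, W/b/In/Mid, W/b/In/Hi, W/b/Out/Mid, W/b/Out/Hi, W/c/Stay/Mid, W/c/Stay/Hi, W/c/In/Mid, W/c/In/Hi, W/c/Out/Mid, W/c/Out/Hi. Columns: pa, pe, sa, se.
{D/b/Stay/Mid, D/b/In/Mid, D/b/Out/Mid} → row (0,5) (0,5) (6,2) (6,2)
{D/b/Stay/Hi, D/b/In/Hi, D/b/Out/Hi} → row (0,5) (0,5) (8,1) (8,1)
{D/c/Stay/Mid, D/c/Stay/Hi, D/c/In/Mid, D/c/In/Hi, D/c/Out/Mid, D/c/Out/Hi} → row (5,1) (1,6) (5,1) (1,6)
{U/b/Stay/Mid, U/b/Stay/Hi, U/c/Stay/Mid, U/c/Stay/Hi} → row (5,0) (5,0) (5,0) (5,0)
{U/b/In/Mid, U/b/In/Hi, U/c/In/Mid, U/c/In/Hi} → row (0,4) (0,4) (0,4) (0,4)
{U/b/Out/Mid, U/b/Out/Hi, U/c/Out/Mid, U/c/Out/Hi} → row (6,0) (0,5) (6,0) (0,5)
{W/b/Stay/Mid, W/b/Stay/Hi, W/b/In/Mid, W/b/In/Hi, W/b/Out/Mid, W/b/Out/Hi, W/c/Stay/Mid, W/c/Stay/Hi, W/c/In/Mid, W/c/In/Hi, W/c/Out/Mid, W/c/Out/Hi} → row (4,5) (4,5) (4,5) (4,5)
That's 7 distinct rows out of 36 strategies.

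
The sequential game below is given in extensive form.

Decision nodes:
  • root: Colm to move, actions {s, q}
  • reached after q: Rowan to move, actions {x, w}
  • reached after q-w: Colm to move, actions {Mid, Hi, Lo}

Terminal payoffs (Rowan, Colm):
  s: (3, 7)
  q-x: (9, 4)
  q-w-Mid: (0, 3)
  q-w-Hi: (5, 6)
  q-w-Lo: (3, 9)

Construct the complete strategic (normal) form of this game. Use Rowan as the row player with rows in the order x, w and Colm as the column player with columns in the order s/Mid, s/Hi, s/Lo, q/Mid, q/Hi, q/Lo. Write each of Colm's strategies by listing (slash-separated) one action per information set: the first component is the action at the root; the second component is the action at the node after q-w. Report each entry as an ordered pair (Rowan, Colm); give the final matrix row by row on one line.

x: (3,7) (3,7) (3,7) (9,4) (9,4) (9,4) | w: (3,7) (3,7) (3,7) (0,3) (5,6) (3,9)

Row x: s/Mid→(3,7), s/Hi→(3,7), s/Lo→(3,7), q/Mid→(9,4), q/Hi→(9,4), q/Lo→(9,4)
Row w: s/Mid→(3,7), s/Hi→(3,7), s/Lo→(3,7), q/Mid→(0,3), q/Hi→(5,6), q/Lo→(3,9)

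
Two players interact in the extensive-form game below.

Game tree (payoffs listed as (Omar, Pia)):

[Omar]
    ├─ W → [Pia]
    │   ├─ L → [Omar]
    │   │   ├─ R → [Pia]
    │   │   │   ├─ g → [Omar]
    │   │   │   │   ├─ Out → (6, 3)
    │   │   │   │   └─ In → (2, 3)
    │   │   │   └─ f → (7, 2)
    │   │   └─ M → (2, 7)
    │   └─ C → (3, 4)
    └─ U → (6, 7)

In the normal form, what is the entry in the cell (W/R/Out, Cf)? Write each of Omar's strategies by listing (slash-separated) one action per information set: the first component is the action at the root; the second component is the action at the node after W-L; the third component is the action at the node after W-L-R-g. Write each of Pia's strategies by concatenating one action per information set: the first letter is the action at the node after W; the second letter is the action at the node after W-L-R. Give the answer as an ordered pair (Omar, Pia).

Trace the play path from the root:
  Omar plays W
  Pia plays C at [W]
→ terminal payoff (3, 4).
(Omar's choice at the node after W-L is never reached on this path, so it doesn't affect the outcome.)

(3, 4)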